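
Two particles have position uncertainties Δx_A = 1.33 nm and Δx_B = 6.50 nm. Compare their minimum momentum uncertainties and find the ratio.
Particle A has the larger minimum momentum uncertainty, by a factor of 4.89.

For each particle, the minimum momentum uncertainty is Δp_min = ℏ/(2Δx):

Particle A: Δp_A = ℏ/(2×1.330e-09 m) = 3.965e-26 kg·m/s
Particle B: Δp_B = ℏ/(2×6.500e-09 m) = 8.112e-27 kg·m/s

Ratio: Δp_A/Δp_B = 4.89

Since Δp_min ∝ 1/Δx, the particle with smaller position uncertainty (A) has larger momentum uncertainty.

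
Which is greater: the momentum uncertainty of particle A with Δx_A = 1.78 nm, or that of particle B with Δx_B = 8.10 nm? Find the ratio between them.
Particle A has the larger minimum momentum uncertainty, by a factor of 4.55.

For each particle, the minimum momentum uncertainty is Δp_min = ℏ/(2Δx):

Particle A: Δp_A = ℏ/(2×1.780e-09 m) = 2.962e-26 kg·m/s
Particle B: Δp_B = ℏ/(2×8.100e-09 m) = 6.510e-27 kg·m/s

Ratio: Δp_A/Δp_B = 4.55

Since Δp_min ∝ 1/Δx, the particle with smaller position uncertainty (A) has larger momentum uncertainty.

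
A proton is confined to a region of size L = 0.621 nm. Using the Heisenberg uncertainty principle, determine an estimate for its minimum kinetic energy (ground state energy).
13.452 μeV

Using the uncertainty principle to estimate ground state energy:

1. The position uncertainty is approximately the confinement size:
   Δx ≈ L = 6.210e-10 m

2. From ΔxΔp ≥ ℏ/2, the minimum momentum uncertainty is:
   Δp ≈ ℏ/(2L) = 8.491e-26 kg·m/s

3. The kinetic energy is approximately:
   KE ≈ (Δp)²/(2m) = (8.491e-26)²/(2 × 1.673e-27 kg)
   KE ≈ 2.155e-24 J = 13.452 μeV

This is an order-of-magnitude estimate of the ground state energy.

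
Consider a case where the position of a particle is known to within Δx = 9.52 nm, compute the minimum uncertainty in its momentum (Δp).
5.539 × 10^-27 kg·m/s

Using the Heisenberg uncertainty principle:
ΔxΔp ≥ ℏ/2

The minimum uncertainty in momentum is:
Δp_min = ℏ/(2Δx)
Δp_min = (1.055e-34 J·s) / (2 × 9.520e-09 m)
Δp_min = 5.539e-27 kg·m/s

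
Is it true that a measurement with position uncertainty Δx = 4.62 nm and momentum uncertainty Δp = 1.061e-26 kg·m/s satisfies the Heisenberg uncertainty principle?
No, it violates the uncertainty principle (impossible measurement).

Calculate the product ΔxΔp:
ΔxΔp = (4.620e-09 m) × (1.061e-26 kg·m/s)
ΔxΔp = 4.902e-35 J·s

Compare to the minimum allowed value ℏ/2:
ℏ/2 = 5.273e-35 J·s

Since ΔxΔp = 4.902e-35 J·s < 5.273e-35 J·s = ℏ/2,
the measurement violates the uncertainty principle.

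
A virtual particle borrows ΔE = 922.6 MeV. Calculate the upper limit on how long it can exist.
3.567 × 10^-25 s

Using the energy-time uncertainty principle:
ΔEΔt ≥ ℏ/2

For a virtual particle borrowing energy ΔE, the maximum lifetime is:
Δt_max = ℏ/(2ΔE)

Converting energy:
ΔE = 922.6 MeV = 1.478e-10 J

Δt_max = (1.055e-34 J·s) / (2 × 1.478e-10 J)
Δt_max = 3.567e-25 s = 3.567 × 10^-25 s

Virtual particles with higher borrowed energy exist for shorter times.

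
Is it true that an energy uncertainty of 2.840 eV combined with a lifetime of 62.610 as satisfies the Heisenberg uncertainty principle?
No, it violates the uncertainty relation.

Calculate the product ΔEΔt:
ΔE = 2.840 eV = 4.550e-19 J
ΔEΔt = (4.550e-19 J) × (6.261e-17 s)
ΔEΔt = 2.849e-35 J·s

Compare to the minimum allowed value ℏ/2:
ℏ/2 = 5.273e-35 J·s

Since ΔEΔt = 2.849e-35 J·s < 5.273e-35 J·s = ℏ/2,
this violates the uncertainty relation.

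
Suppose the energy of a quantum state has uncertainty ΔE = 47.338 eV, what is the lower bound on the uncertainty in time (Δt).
6.952 as

Using the energy-time uncertainty principle:
ΔEΔt ≥ ℏ/2

The minimum uncertainty in time is:
Δt_min = ℏ/(2ΔE)
Δt_min = (1.055e-34 J·s) / (2 × 7.584e-18 J)
Δt_min = 6.952e-18 s = 6.952 as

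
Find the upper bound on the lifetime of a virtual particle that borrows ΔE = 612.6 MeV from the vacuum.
5.372 × 10^-25 s

Using the energy-time uncertainty principle:
ΔEΔt ≥ ℏ/2

For a virtual particle borrowing energy ΔE, the maximum lifetime is:
Δt_max = ℏ/(2ΔE)

Converting energy:
ΔE = 612.6 MeV = 9.815e-11 J

Δt_max = (1.055e-34 J·s) / (2 × 9.815e-11 J)
Δt_max = 5.372e-25 s = 5.372 × 10^-25 s

Virtual particles with higher borrowed energy exist for shorter times.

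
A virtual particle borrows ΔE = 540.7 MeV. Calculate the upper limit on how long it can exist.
6.087 × 10^-25 s

Using the energy-time uncertainty principle:
ΔEΔt ≥ ℏ/2

For a virtual particle borrowing energy ΔE, the maximum lifetime is:
Δt_max = ℏ/(2ΔE)

Converting energy:
ΔE = 540.7 MeV = 8.663e-11 J

Δt_max = (1.055e-34 J·s) / (2 × 8.663e-11 J)
Δt_max = 6.087e-25 s = 6.087 × 10^-25 s

Virtual particles with higher borrowed energy exist for shorter times.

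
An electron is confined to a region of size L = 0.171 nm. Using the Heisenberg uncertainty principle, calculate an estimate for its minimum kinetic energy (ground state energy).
325.740 meV

Using the uncertainty principle to estimate ground state energy:

1. The position uncertainty is approximately the confinement size:
   Δx ≈ L = 1.710e-10 m

2. From ΔxΔp ≥ ℏ/2, the minimum momentum uncertainty is:
   Δp ≈ ℏ/(2L) = 3.084e-25 kg·m/s

3. The kinetic energy is approximately:
   KE ≈ (Δp)²/(2m) = (3.084e-25)²/(2 × 9.109e-31 kg)
   KE ≈ 5.219e-20 J = 325.740 meV

This is an order-of-magnitude estimate of the ground state energy.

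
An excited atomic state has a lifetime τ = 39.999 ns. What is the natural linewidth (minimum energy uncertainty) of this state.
8.228 neV

Using the energy-time uncertainty principle:
ΔEΔt ≥ ℏ/2

The lifetime τ represents the time uncertainty Δt.
The natural linewidth (minimum energy uncertainty) is:

ΔE = ℏ/(2τ)
ΔE = (1.055e-34 J·s) / (2 × 4.000e-08 s)
ΔE = 1.318e-27 J = 8.228 neV

This natural linewidth limits the precision of spectroscopic measurements.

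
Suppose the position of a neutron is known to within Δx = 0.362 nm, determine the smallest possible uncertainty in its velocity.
86.964 m/s

Using the Heisenberg uncertainty principle and Δp = mΔv:
ΔxΔp ≥ ℏ/2
Δx(mΔv) ≥ ℏ/2

The minimum uncertainty in velocity is:
Δv_min = ℏ/(2mΔx)
Δv_min = (1.055e-34 J·s) / (2 × 1.675e-27 kg × 3.620e-10 m)
Δv_min = 8.696e+01 m/s = 86.964 m/s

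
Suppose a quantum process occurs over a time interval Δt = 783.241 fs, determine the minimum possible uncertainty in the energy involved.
420.185 μeV

Using the energy-time uncertainty principle:
ΔEΔt ≥ ℏ/2

The minimum uncertainty in energy is:
ΔE_min = ℏ/(2Δt)
ΔE_min = (1.055e-34 J·s) / (2 × 7.832e-13 s)
ΔE_min = 6.732e-23 J = 420.185 μeV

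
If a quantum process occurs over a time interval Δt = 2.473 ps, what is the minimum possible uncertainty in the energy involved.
133.080 μeV

Using the energy-time uncertainty principle:
ΔEΔt ≥ ℏ/2

The minimum uncertainty in energy is:
ΔE_min = ℏ/(2Δt)
ΔE_min = (1.055e-34 J·s) / (2 × 2.473e-12 s)
ΔE_min = 2.132e-23 J = 133.080 μeV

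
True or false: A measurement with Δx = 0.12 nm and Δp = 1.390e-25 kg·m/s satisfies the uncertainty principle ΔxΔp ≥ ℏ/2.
No, it violates the uncertainty principle (impossible measurement).

Calculate the product ΔxΔp:
ΔxΔp = (1.200e-10 m) × (1.390e-25 kg·m/s)
ΔxΔp = 1.668e-35 J·s

Compare to the minimum allowed value ℏ/2:
ℏ/2 = 5.273e-35 J·s

Since ΔxΔp = 1.668e-35 J·s < 5.273e-35 J·s = ℏ/2,
the measurement violates the uncertainty principle.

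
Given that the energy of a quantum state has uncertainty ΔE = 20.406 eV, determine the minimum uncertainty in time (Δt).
16.128 as

Using the energy-time uncertainty principle:
ΔEΔt ≥ ℏ/2

The minimum uncertainty in time is:
Δt_min = ℏ/(2ΔE)
Δt_min = (1.055e-34 J·s) / (2 × 3.269e-18 J)
Δt_min = 1.613e-17 s = 16.128 as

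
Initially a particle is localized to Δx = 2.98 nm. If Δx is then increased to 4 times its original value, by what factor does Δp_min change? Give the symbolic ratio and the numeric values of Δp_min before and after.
Original Δp_min = 1.769 × 10^-26 kg·m/s; new Δp'_min = 4.424 × 10^-27 kg·m/s; ratio Δp'_min/Δp_min = 1/4.

From the uncertainty principle ΔxΔp ≥ ℏ/2, the minimum momentum uncertainty is Δp_min = ℏ/(2Δx).

Original (Δx = 2.98 nm = 2.980e-09 m):
Δp_min = (1.055e-34 J·s)/(2 × 2.980e-09 m) = 1.769e-26 kg·m/s

When Δx → 4Δx:
Δp'_min = ℏ/(2 × 4Δx) = (1/4) × ℏ/(2Δx) = (1/4) × Δp_min
Δp'_min = 1/4 × 1.769e-26 kg·m/s = 4.424e-27 kg·m/s

Since Δp_min ∝ 1/Δx, when Δx is increased to 4 times its original value, Δp_min decreases to 1/4 of its original value.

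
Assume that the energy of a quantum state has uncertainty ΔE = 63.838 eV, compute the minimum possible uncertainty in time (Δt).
5.155 as

Using the energy-time uncertainty principle:
ΔEΔt ≥ ℏ/2

The minimum uncertainty in time is:
Δt_min = ℏ/(2ΔE)
Δt_min = (1.055e-34 J·s) / (2 × 1.023e-17 J)
Δt_min = 5.155e-18 s = 5.155 as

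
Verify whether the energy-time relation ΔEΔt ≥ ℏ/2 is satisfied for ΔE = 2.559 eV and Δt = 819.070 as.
Yes, it satisfies the uncertainty relation.

Calculate the product ΔEΔt:
ΔE = 2.559 eV = 4.100e-19 J
ΔEΔt = (4.100e-19 J) × (8.191e-16 s)
ΔEΔt = 3.358e-34 J·s

Compare to the minimum allowed value ℏ/2:
ℏ/2 = 5.273e-35 J·s

Since ΔEΔt = 3.358e-34 J·s ≥ 5.273e-35 J·s = ℏ/2,
this satisfies the uncertainty relation.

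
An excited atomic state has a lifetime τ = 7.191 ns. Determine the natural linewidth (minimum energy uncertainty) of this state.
45.766 neV

Using the energy-time uncertainty principle:
ΔEΔt ≥ ℏ/2

The lifetime τ represents the time uncertainty Δt.
The natural linewidth (minimum energy uncertainty) is:

ΔE = ℏ/(2τ)
ΔE = (1.055e-34 J·s) / (2 × 7.191e-09 s)
ΔE = 7.333e-27 J = 45.766 neV

This natural linewidth limits the precision of spectroscopic measurements.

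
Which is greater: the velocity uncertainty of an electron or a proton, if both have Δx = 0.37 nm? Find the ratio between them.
The electron has the larger minimum velocity uncertainty, by a ratio of 1836.2.

For both particles, Δp_min = ℏ/(2Δx) = 1.425e-25 kg·m/s (same for both).

The velocity uncertainty is Δv = Δp/m:
- electron: Δv = 1.425e-25 / 9.109e-31 = 1.564e+05 m/s = 156.443 km/s
- proton: Δv = 1.425e-25 / 1.673e-27 = 8.520e+01 m/s = 85.201 m/s

Ratio: 1.564e+05 / 8.520e+01 = 1836.2

The lighter particle has larger velocity uncertainty because Δv ∝ 1/m.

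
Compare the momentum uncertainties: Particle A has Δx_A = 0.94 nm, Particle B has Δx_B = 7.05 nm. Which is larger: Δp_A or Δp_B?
Particle A has the larger minimum momentum uncertainty, by a factor of 7.50.

For each particle, the minimum momentum uncertainty is Δp_min = ℏ/(2Δx):

Particle A: Δp_A = ℏ/(2×9.400e-10 m) = 5.609e-26 kg·m/s
Particle B: Δp_B = ℏ/(2×7.050e-09 m) = 7.479e-27 kg·m/s

Ratio: Δp_A/Δp_B = 7.50

Since Δp_min ∝ 1/Δx, the particle with smaller position uncertainty (A) has larger momentum uncertainty.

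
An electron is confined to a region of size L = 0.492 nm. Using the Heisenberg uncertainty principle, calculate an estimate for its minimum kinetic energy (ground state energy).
39.349 meV

Using the uncertainty principle to estimate ground state energy:

1. The position uncertainty is approximately the confinement size:
   Δx ≈ L = 4.920e-10 m

2. From ΔxΔp ≥ ℏ/2, the minimum momentum uncertainty is:
   Δp ≈ ℏ/(2L) = 1.072e-25 kg·m/s

3. The kinetic energy is approximately:
   KE ≈ (Δp)²/(2m) = (1.072e-25)²/(2 × 9.109e-31 kg)
   KE ≈ 6.304e-21 J = 39.349 meV

This is an order-of-magnitude estimate of the ground state energy.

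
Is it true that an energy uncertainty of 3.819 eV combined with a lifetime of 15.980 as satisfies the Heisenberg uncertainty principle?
No, it violates the uncertainty relation.

Calculate the product ΔEΔt:
ΔE = 3.819 eV = 6.119e-19 J
ΔEΔt = (6.119e-19 J) × (1.598e-17 s)
ΔEΔt = 9.778e-36 J·s

Compare to the minimum allowed value ℏ/2:
ℏ/2 = 5.273e-35 J·s

Since ΔEΔt = 9.778e-36 J·s < 5.273e-35 J·s = ℏ/2,
this violates the uncertainty relation.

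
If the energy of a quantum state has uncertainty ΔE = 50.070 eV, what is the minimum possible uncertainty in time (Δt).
6.573 as

Using the energy-time uncertainty principle:
ΔEΔt ≥ ℏ/2

The minimum uncertainty in time is:
Δt_min = ℏ/(2ΔE)
Δt_min = (1.055e-34 J·s) / (2 × 8.022e-18 J)
Δt_min = 6.573e-18 s = 6.573 as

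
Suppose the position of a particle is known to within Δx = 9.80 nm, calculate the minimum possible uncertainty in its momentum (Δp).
5.380 × 10^-27 kg·m/s

Using the Heisenberg uncertainty principle:
ΔxΔp ≥ ℏ/2

The minimum uncertainty in momentum is:
Δp_min = ℏ/(2Δx)
Δp_min = (1.055e-34 J·s) / (2 × 9.800e-09 m)
Δp_min = 5.380e-27 kg·m/s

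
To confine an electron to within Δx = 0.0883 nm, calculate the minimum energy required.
1.222 eV

Localizing a particle requires giving it sufficient momentum uncertainty:

1. From uncertainty principle: Δp ≥ ℏ/(2Δx)
   Δp_min = (1.055e-34 J·s) / (2 × 8.830e-11 m)
   Δp_min = 5.972e-25 kg·m/s

2. This momentum uncertainty corresponds to kinetic energy:
   KE ≈ (Δp)²/(2m) = (5.972e-25)²/(2 × 9.109e-31 kg)
   KE = 1.957e-19 J = 1.222 eV

Tighter localization requires more energy.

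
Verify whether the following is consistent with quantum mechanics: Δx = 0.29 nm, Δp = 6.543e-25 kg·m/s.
Yes, it satisfies the uncertainty principle.

Calculate the product ΔxΔp:
ΔxΔp = (2.900e-10 m) × (6.543e-25 kg·m/s)
ΔxΔp = 1.897e-34 J·s

Compare to the minimum allowed value ℏ/2:
ℏ/2 = 5.273e-35 J·s

Since ΔxΔp = 1.897e-34 J·s ≥ 5.273e-35 J·s = ℏ/2,
the measurement satisfies the uncertainty principle.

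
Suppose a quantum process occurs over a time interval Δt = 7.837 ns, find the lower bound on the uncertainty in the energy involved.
41.994 neV

Using the energy-time uncertainty principle:
ΔEΔt ≥ ℏ/2

The minimum uncertainty in energy is:
ΔE_min = ℏ/(2Δt)
ΔE_min = (1.055e-34 J·s) / (2 × 7.837e-09 s)
ΔE_min = 6.728e-27 J = 41.994 neV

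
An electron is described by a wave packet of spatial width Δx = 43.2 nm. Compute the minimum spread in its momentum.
1.221 × 10^-27 kg·m/s

For a wave packet, the spatial width Δx and momentum spread Δp are related by the uncertainty principle:
ΔxΔp ≥ ℏ/2

The minimum momentum spread is:
Δp_min = ℏ/(2Δx)
Δp_min = (1.055e-34 J·s) / (2 × 4.320e-08 m)
Δp_min = 1.221e-27 kg·m/s

A wave packet cannot have both a well-defined position and well-defined momentum.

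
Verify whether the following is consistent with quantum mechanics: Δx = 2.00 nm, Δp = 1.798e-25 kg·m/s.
Yes, it satisfies the uncertainty principle.

Calculate the product ΔxΔp:
ΔxΔp = (2.000e-09 m) × (1.798e-25 kg·m/s)
ΔxΔp = 3.596e-34 J·s

Compare to the minimum allowed value ℏ/2:
ℏ/2 = 5.273e-35 J·s

Since ΔxΔp = 3.596e-34 J·s ≥ 5.273e-35 J·s = ℏ/2,
the measurement satisfies the uncertainty principle.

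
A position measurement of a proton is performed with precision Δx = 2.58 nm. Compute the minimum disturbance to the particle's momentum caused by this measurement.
2.044 × 10^-26 kg·m/s

The uncertainty principle implies that measuring position disturbs momentum:
ΔxΔp ≥ ℏ/2

When we measure position with precision Δx, we necessarily introduce a momentum uncertainty:
Δp ≥ ℏ/(2Δx)
Δp_min = (1.055e-34 J·s) / (2 × 2.580e-09 m)
Δp_min = 2.044e-26 kg·m/s

The more precisely we measure position, the greater the momentum disturbance.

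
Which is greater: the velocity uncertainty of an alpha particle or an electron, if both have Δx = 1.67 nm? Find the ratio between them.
The electron has the larger minimum velocity uncertainty, by a ratio of 7294.3.

For both particles, Δp_min = ℏ/(2Δx) = 3.157e-26 kg·m/s (same for both).

The velocity uncertainty is Δv = Δp/m:
- alpha particle: Δv = 3.157e-26 / 6.645e-27 = 4.752e+00 m/s = 4.752 m/s
- electron: Δv = 3.157e-26 / 9.109e-31 = 3.466e+04 m/s = 34.661 km/s

Ratio: 3.466e+04 / 4.752e+00 = 7294.3

The lighter particle has larger velocity uncertainty because Δv ∝ 1/m.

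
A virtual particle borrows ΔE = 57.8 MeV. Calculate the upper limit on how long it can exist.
5.694 ys

Using the energy-time uncertainty principle:
ΔEΔt ≥ ℏ/2

For a virtual particle borrowing energy ΔE, the maximum lifetime is:
Δt_max = ℏ/(2ΔE)

Converting energy:
ΔE = 57.8 MeV = 9.261e-12 J

Δt_max = (1.055e-34 J·s) / (2 × 9.261e-12 J)
Δt_max = 5.694e-24 s = 5.694 ys

Virtual particles with higher borrowed energy exist for shorter times.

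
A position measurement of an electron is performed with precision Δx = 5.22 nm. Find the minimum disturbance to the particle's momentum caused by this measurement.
1.010 × 10^-26 kg·m/s

The uncertainty principle implies that measuring position disturbs momentum:
ΔxΔp ≥ ℏ/2

When we measure position with precision Δx, we necessarily introduce a momentum uncertainty:
Δp ≥ ℏ/(2Δx)
Δp_min = (1.055e-34 J·s) / (2 × 5.220e-09 m)
Δp_min = 1.010e-26 kg·m/s

The more precisely we measure position, the greater the momentum disturbance.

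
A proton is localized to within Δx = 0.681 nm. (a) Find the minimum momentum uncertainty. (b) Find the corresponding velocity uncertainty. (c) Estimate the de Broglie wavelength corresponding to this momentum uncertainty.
(a) Δp_min = 7.743 × 10^-26 kg·m/s
(b) Δv_min = 46.292 m/s
(c) λ_dB = 8.558 nm

Step-by-step:

(a) From the uncertainty principle:
Δp_min = ℏ/(2Δx) = (1.055e-34 J·s)/(2 × 6.810e-10 m) = 7.743e-26 kg·m/s

(b) The velocity uncertainty:
Δv = Δp/m = (7.743e-26 kg·m/s)/(1.673e-27 kg) = 4.629e+01 m/s = 46.292 m/s

(c) The de Broglie wavelength for this momentum:
λ = h/p = (6.626e-34 J·s)/(7.743e-26 kg·m/s) = 8.558e-09 m = 8.558 nm

Note: The de Broglie wavelength is comparable to the localization size, as expected from wave-particle duality.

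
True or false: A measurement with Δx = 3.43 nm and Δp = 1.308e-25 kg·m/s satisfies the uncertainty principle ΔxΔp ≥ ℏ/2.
Yes, it satisfies the uncertainty principle.

Calculate the product ΔxΔp:
ΔxΔp = (3.430e-09 m) × (1.308e-25 kg·m/s)
ΔxΔp = 4.486e-34 J·s

Compare to the minimum allowed value ℏ/2:
ℏ/2 = 5.273e-35 J·s

Since ΔxΔp = 4.486e-34 J·s ≥ 5.273e-35 J·s = ℏ/2,
the measurement satisfies the uncertainty principle.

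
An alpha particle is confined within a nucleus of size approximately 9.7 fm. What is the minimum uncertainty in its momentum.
5.436 × 10^-21 kg·m/s

Using the Heisenberg uncertainty principle:
ΔxΔp ≥ ℏ/2

With Δx ≈ L = 9.700e-15 m (the confinement size):
Δp_min = ℏ/(2Δx)
Δp_min = (1.055e-34 J·s) / (2 × 9.700e-15 m)
Δp_min = 5.436e-21 kg·m/s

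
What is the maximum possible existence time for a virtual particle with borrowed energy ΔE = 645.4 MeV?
5.099 × 10^-25 s

Using the energy-time uncertainty principle:
ΔEΔt ≥ ℏ/2

For a virtual particle borrowing energy ΔE, the maximum lifetime is:
Δt_max = ℏ/(2ΔE)

Converting energy:
ΔE = 645.4 MeV = 1.034e-10 J

Δt_max = (1.055e-34 J·s) / (2 × 1.034e-10 J)
Δt_max = 5.099e-25 s = 5.099 × 10^-25 s

Virtual particles with higher borrowed energy exist for shorter times.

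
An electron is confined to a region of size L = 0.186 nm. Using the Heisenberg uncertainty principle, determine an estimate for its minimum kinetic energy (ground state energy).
275.320 meV

Using the uncertainty principle to estimate ground state energy:

1. The position uncertainty is approximately the confinement size:
   Δx ≈ L = 1.860e-10 m

2. From ΔxΔp ≥ ℏ/2, the minimum momentum uncertainty is:
   Δp ≈ ℏ/(2L) = 2.835e-25 kg·m/s

3. The kinetic energy is approximately:
   KE ≈ (Δp)²/(2m) = (2.835e-25)²/(2 × 9.109e-31 kg)
   KE ≈ 4.411e-20 J = 275.320 meV

This is an order-of-magnitude estimate of the ground state energy.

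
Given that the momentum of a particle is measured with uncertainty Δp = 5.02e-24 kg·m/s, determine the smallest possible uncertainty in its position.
10.504 pm

Using the Heisenberg uncertainty principle:
ΔxΔp ≥ ℏ/2

The minimum uncertainty in position is:
Δx_min = ℏ/(2Δp)
Δx_min = (1.055e-34 J·s) / (2 × 5.020e-24 kg·m/s)
Δx_min = 1.050e-11 m = 10.504 pm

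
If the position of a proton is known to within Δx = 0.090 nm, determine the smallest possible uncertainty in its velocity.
350.272 m/s

Using the Heisenberg uncertainty principle and Δp = mΔv:
ΔxΔp ≥ ℏ/2
Δx(mΔv) ≥ ℏ/2

The minimum uncertainty in velocity is:
Δv_min = ℏ/(2mΔx)
Δv_min = (1.055e-34 J·s) / (2 × 1.673e-27 kg × 9.000e-11 m)
Δv_min = 3.503e+02 m/s = 350.272 m/s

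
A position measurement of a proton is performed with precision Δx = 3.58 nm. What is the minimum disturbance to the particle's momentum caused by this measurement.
1.473 × 10^-26 kg·m/s

The uncertainty principle implies that measuring position disturbs momentum:
ΔxΔp ≥ ℏ/2

When we measure position with precision Δx, we necessarily introduce a momentum uncertainty:
Δp ≥ ℏ/(2Δx)
Δp_min = (1.055e-34 J·s) / (2 × 3.580e-09 m)
Δp_min = 1.473e-26 kg·m/s

The more precisely we measure position, the greater the momentum disturbance.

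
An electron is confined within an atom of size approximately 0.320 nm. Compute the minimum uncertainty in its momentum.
1.648 × 10^-25 kg·m/s

Using the Heisenberg uncertainty principle:
ΔxΔp ≥ ℏ/2

With Δx ≈ L = 3.200e-10 m (the confinement size):
Δp_min = ℏ/(2Δx)
Δp_min = (1.055e-34 J·s) / (2 × 3.200e-10 m)
Δp_min = 1.648e-25 kg·m/s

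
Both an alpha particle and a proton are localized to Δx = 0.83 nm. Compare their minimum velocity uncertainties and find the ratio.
The proton has the larger minimum velocity uncertainty, by a ratio of 4.0.

For both particles, Δp_min = ℏ/(2Δx) = 6.353e-26 kg·m/s (same for both).

The velocity uncertainty is Δv = Δp/m:
- alpha particle: Δv = 6.353e-26 / 6.645e-27 = 9.561e+00 m/s = 9.561 m/s
- proton: Δv = 6.353e-26 / 1.673e-27 = 3.798e+01 m/s = 37.981 m/s

Ratio: 3.798e+01 / 9.561e+00 = 4.0

The lighter particle has larger velocity uncertainty because Δv ∝ 1/m.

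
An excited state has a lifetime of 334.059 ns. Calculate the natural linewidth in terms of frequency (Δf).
238.214 kHz

Using the energy-time uncertainty principle and E = hf:
ΔEΔt ≥ ℏ/2
hΔf·Δt ≥ ℏ/2

The minimum frequency uncertainty is:
Δf = ℏ/(2hτ) = 1/(4πτ)
Δf = 1/(4π × 3.341e-07 s)
Δf = 2.382e+05 Hz = 238.214 kHz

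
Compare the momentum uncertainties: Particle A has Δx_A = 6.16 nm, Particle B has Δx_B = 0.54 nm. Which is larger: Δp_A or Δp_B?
Particle B has the larger minimum momentum uncertainty, by a factor of 11.41.

For each particle, the minimum momentum uncertainty is Δp_min = ℏ/(2Δx):

Particle A: Δp_A = ℏ/(2×6.160e-09 m) = 8.560e-27 kg·m/s
Particle B: Δp_B = ℏ/(2×5.400e-10 m) = 9.765e-26 kg·m/s

Ratio: Δp_B/Δp_A = 11.41

Since Δp_min ∝ 1/Δx, the particle with smaller position uncertainty (B) has larger momentum uncertainty.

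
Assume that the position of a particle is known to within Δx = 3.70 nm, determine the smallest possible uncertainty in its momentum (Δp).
1.425 × 10^-26 kg·m/s

Using the Heisenberg uncertainty principle:
ΔxΔp ≥ ℏ/2

The minimum uncertainty in momentum is:
Δp_min = ℏ/(2Δx)
Δp_min = (1.055e-34 J·s) / (2 × 3.700e-09 m)
Δp_min = 1.425e-26 kg·m/s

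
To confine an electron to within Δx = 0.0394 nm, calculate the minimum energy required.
6.136 eV

Localizing a particle requires giving it sufficient momentum uncertainty:

1. From uncertainty principle: Δp ≥ ℏ/(2Δx)
   Δp_min = (1.055e-34 J·s) / (2 × 3.940e-11 m)
   Δp_min = 1.338e-24 kg·m/s

2. This momentum uncertainty corresponds to kinetic energy:
   KE ≈ (Δp)²/(2m) = (1.338e-24)²/(2 × 9.109e-31 kg)
   KE = 9.831e-19 J = 6.136 eV

Tighter localization requires more energy.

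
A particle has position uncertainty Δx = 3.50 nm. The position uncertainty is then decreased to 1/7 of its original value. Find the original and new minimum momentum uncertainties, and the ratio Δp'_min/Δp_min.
Original Δp_min = 1.507 × 10^-26 kg·m/s; new Δp'_min = 1.055 × 10^-25 kg·m/s; ratio Δp'_min/Δp_min = 7.

From the uncertainty principle ΔxΔp ≥ ℏ/2, the minimum momentum uncertainty is Δp_min = ℏ/(2Δx).

Original (Δx = 3.50 nm = 3.500e-09 m):
Δp_min = (1.055e-34 J·s)/(2 × 3.500e-09 m) = 1.507e-26 kg·m/s

When Δx → (1/7)Δx:
Δp'_min = ℏ/(2 × (1/7)Δx) = 7 × ℏ/(2Δx) = 7 × Δp_min
Δp'_min = 7 × 1.507e-26 kg·m/s = 1.055e-25 kg·m/s

Since Δp_min ∝ 1/Δx, when Δx is decreased to 1/7 of its original value, Δp_min increases to 7 times its original value.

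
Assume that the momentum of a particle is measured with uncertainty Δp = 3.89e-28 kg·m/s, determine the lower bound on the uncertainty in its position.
135.549 nm

Using the Heisenberg uncertainty principle:
ΔxΔp ≥ ℏ/2

The minimum uncertainty in position is:
Δx_min = ℏ/(2Δp)
Δx_min = (1.055e-34 J·s) / (2 × 3.890e-28 kg·m/s)
Δx_min = 1.355e-07 m = 135.549 nm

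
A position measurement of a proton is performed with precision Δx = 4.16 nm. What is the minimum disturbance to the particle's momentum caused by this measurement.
1.268 × 10^-26 kg·m/s

The uncertainty principle implies that measuring position disturbs momentum:
ΔxΔp ≥ ℏ/2

When we measure position with precision Δx, we necessarily introduce a momentum uncertainty:
Δp ≥ ℏ/(2Δx)
Δp_min = (1.055e-34 J·s) / (2 × 4.160e-09 m)
Δp_min = 1.268e-26 kg·m/s

The more precisely we measure position, the greater the momentum disturbance.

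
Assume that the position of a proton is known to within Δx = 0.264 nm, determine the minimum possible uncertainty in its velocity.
119.411 m/s

Using the Heisenberg uncertainty principle and Δp = mΔv:
ΔxΔp ≥ ℏ/2
Δx(mΔv) ≥ ℏ/2

The minimum uncertainty in velocity is:
Δv_min = ℏ/(2mΔx)
Δv_min = (1.055e-34 J·s) / (2 × 1.673e-27 kg × 2.640e-10 m)
Δv_min = 1.194e+02 m/s = 119.411 m/s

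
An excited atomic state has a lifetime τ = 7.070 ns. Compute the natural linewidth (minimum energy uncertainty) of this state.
46.550 neV

Using the energy-time uncertainty principle:
ΔEΔt ≥ ℏ/2

The lifetime τ represents the time uncertainty Δt.
The natural linewidth (minimum energy uncertainty) is:

ΔE = ℏ/(2τ)
ΔE = (1.055e-34 J·s) / (2 × 7.070e-09 s)
ΔE = 7.458e-27 J = 46.550 neV

This natural linewidth limits the precision of spectroscopic measurements.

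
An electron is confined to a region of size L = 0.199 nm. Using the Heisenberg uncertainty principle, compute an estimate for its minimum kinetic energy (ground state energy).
240.523 meV

Using the uncertainty principle to estimate ground state energy:

1. The position uncertainty is approximately the confinement size:
   Δx ≈ L = 1.990e-10 m

2. From ΔxΔp ≥ ℏ/2, the minimum momentum uncertainty is:
   Δp ≈ ℏ/(2L) = 2.650e-25 kg·m/s

3. The kinetic energy is approximately:
   KE ≈ (Δp)²/(2m) = (2.650e-25)²/(2 × 9.109e-31 kg)
   KE ≈ 3.854e-20 J = 240.523 meV

This is an order-of-magnitude estimate of the ground state energy.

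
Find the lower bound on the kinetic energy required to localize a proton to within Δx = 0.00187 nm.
1.483 eV

Localizing a particle requires giving it sufficient momentum uncertainty:

1. From uncertainty principle: Δp ≥ ℏ/(2Δx)
   Δp_min = (1.055e-34 J·s) / (2 × 1.870e-12 m)
   Δp_min = 2.820e-23 kg·m/s

2. This momentum uncertainty corresponds to kinetic energy:
   KE ≈ (Δp)²/(2m) = (2.820e-23)²/(2 × 1.673e-27 kg)
   KE = 2.377e-19 J = 1.483 eV

Tighter localization requires more energy.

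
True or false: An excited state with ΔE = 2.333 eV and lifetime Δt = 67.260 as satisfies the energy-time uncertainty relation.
No, it violates the uncertainty relation.

Calculate the product ΔEΔt:
ΔE = 2.333 eV = 3.738e-19 J
ΔEΔt = (3.738e-19 J) × (6.726e-17 s)
ΔEΔt = 2.514e-35 J·s

Compare to the minimum allowed value ℏ/2:
ℏ/2 = 5.273e-35 J·s

Since ΔEΔt = 2.514e-35 J·s < 5.273e-35 J·s = ℏ/2,
this violates the uncertainty relation.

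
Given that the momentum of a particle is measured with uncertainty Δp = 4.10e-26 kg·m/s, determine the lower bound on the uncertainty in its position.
1.286 nm

Using the Heisenberg uncertainty principle:
ΔxΔp ≥ ℏ/2

The minimum uncertainty in position is:
Δx_min = ℏ/(2Δp)
Δx_min = (1.055e-34 J·s) / (2 × 4.100e-26 kg·m/s)
Δx_min = 1.286e-09 m = 1.286 nm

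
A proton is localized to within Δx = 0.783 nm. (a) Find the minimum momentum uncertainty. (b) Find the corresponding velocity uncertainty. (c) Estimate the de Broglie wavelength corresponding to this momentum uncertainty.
(a) Δp_min = 6.734 × 10^-26 kg·m/s
(b) Δv_min = 40.261 m/s
(c) λ_dB = 9.839 nm

Step-by-step:

(a) From the uncertainty principle:
Δp_min = ℏ/(2Δx) = (1.055e-34 J·s)/(2 × 7.830e-10 m) = 6.734e-26 kg·m/s

(b) The velocity uncertainty:
Δv = Δp/m = (6.734e-26 kg·m/s)/(1.673e-27 kg) = 4.026e+01 m/s = 40.261 m/s

(c) The de Broglie wavelength for this momentum:
λ = h/p = (6.626e-34 J·s)/(6.734e-26 kg·m/s) = 9.839e-09 m = 9.839 nm

Note: The de Broglie wavelength is comparable to the localization size, as expected from wave-particle duality.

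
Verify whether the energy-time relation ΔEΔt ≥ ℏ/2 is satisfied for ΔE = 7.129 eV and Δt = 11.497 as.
No, it violates the uncertainty relation.

Calculate the product ΔEΔt:
ΔE = 7.129 eV = 1.142e-18 J
ΔEΔt = (1.142e-18 J) × (1.150e-17 s)
ΔEΔt = 1.313e-35 J·s

Compare to the minimum allowed value ℏ/2:
ℏ/2 = 5.273e-35 J·s

Since ΔEΔt = 1.313e-35 J·s < 5.273e-35 J·s = ℏ/2,
this violates the uncertainty relation.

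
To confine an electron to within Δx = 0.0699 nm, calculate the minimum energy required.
1.949 eV

Localizing a particle requires giving it sufficient momentum uncertainty:

1. From uncertainty principle: Δp ≥ ℏ/(2Δx)
   Δp_min = (1.055e-34 J·s) / (2 × 6.990e-11 m)
   Δp_min = 7.543e-25 kg·m/s

2. This momentum uncertainty corresponds to kinetic energy:
   KE ≈ (Δp)²/(2m) = (7.543e-25)²/(2 × 9.109e-31 kg)
   KE = 3.123e-19 J = 1.949 eV

Tighter localization requires more energy.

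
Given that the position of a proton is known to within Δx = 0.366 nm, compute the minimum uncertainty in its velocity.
86.133 m/s

Using the Heisenberg uncertainty principle and Δp = mΔv:
ΔxΔp ≥ ℏ/2
Δx(mΔv) ≥ ℏ/2

The minimum uncertainty in velocity is:
Δv_min = ℏ/(2mΔx)
Δv_min = (1.055e-34 J·s) / (2 × 1.673e-27 kg × 3.660e-10 m)
Δv_min = 8.613e+01 m/s = 86.133 m/s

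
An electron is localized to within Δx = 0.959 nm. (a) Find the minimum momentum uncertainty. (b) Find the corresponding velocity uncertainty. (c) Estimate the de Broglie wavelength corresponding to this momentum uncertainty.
(a) Δp_min = 5.498 × 10^-26 kg·m/s
(b) Δv_min = 60.359 km/s
(c) λ_dB = 12.051 nm

Step-by-step:

(a) From the uncertainty principle:
Δp_min = ℏ/(2Δx) = (1.055e-34 J·s)/(2 × 9.590e-10 m) = 5.498e-26 kg·m/s

(b) The velocity uncertainty:
Δv = Δp/m = (5.498e-26 kg·m/s)/(9.109e-31 kg) = 6.036e+04 m/s = 60.359 km/s

(c) The de Broglie wavelength for this momentum:
λ = h/p = (6.626e-34 J·s)/(5.498e-26 kg·m/s) = 1.205e-08 m = 12.051 nm

Note: The de Broglie wavelength is comparable to the localization size, as expected from wave-particle duality.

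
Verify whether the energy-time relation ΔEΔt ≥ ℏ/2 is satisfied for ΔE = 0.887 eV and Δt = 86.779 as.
No, it violates the uncertainty relation.

Calculate the product ΔEΔt:
ΔE = 0.887 eV = 1.421e-19 J
ΔEΔt = (1.421e-19 J) × (8.678e-17 s)
ΔEΔt = 1.233e-35 J·s

Compare to the minimum allowed value ℏ/2:
ℏ/2 = 5.273e-35 J·s

Since ΔEΔt = 1.233e-35 J·s < 5.273e-35 J·s = ℏ/2,
this violates the uncertainty relation.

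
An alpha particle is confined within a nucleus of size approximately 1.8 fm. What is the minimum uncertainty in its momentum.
2.929 × 10^-20 kg·m/s

Using the Heisenberg uncertainty principle:
ΔxΔp ≥ ℏ/2

With Δx ≈ L = 1.800e-15 m (the confinement size):
Δp_min = ℏ/(2Δx)
Δp_min = (1.055e-34 J·s) / (2 × 1.800e-15 m)
Δp_min = 2.929e-20 kg·m/s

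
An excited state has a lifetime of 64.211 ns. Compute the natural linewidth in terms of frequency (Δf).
1.239 MHz

Using the energy-time uncertainty principle and E = hf:
ΔEΔt ≥ ℏ/2
hΔf·Δt ≥ ℏ/2

The minimum frequency uncertainty is:
Δf = ℏ/(2hτ) = 1/(4πτ)
Δf = 1/(4π × 6.421e-08 s)
Δf = 1.239e+06 Hz = 1.239 MHz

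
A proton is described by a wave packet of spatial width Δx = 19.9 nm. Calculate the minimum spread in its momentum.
2.650 × 10^-27 kg·m/s

For a wave packet, the spatial width Δx and momentum spread Δp are related by the uncertainty principle:
ΔxΔp ≥ ℏ/2

The minimum momentum spread is:
Δp_min = ℏ/(2Δx)
Δp_min = (1.055e-34 J·s) / (2 × 1.990e-08 m)
Δp_min = 2.650e-27 kg·m/s

A wave packet cannot have both a well-defined position and well-defined momentum.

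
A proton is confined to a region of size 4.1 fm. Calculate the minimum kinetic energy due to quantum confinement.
308.593 keV

Using the uncertainty principle:

1. Position uncertainty: Δx ≈ 4.100e-15 m
2. Minimum momentum uncertainty: Δp = ℏ/(2Δx) = 1.286e-20 kg·m/s
3. Minimum kinetic energy:
   KE = (Δp)²/(2m) = (1.286e-20)²/(2 × 1.673e-27 kg)
   KE = 4.944e-14 J = 308.593 keV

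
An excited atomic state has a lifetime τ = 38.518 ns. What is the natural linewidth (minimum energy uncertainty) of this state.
8.544 neV

Using the energy-time uncertainty principle:
ΔEΔt ≥ ℏ/2

The lifetime τ represents the time uncertainty Δt.
The natural linewidth (minimum energy uncertainty) is:

ΔE = ℏ/(2τ)
ΔE = (1.055e-34 J·s) / (2 × 3.852e-08 s)
ΔE = 1.369e-27 J = 8.544 neV

This natural linewidth limits the precision of spectroscopic measurements.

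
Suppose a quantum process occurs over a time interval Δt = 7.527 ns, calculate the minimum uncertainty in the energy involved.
43.723 neV

Using the energy-time uncertainty principle:
ΔEΔt ≥ ℏ/2

The minimum uncertainty in energy is:
ΔE_min = ℏ/(2Δt)
ΔE_min = (1.055e-34 J·s) / (2 × 7.527e-09 s)
ΔE_min = 7.005e-27 J = 43.723 neV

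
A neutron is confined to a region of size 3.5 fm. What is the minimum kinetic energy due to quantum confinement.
422.883 keV

Using the uncertainty principle:

1. Position uncertainty: Δx ≈ 3.500e-15 m
2. Minimum momentum uncertainty: Δp = ℏ/(2Δx) = 1.507e-20 kg·m/s
3. Minimum kinetic energy:
   KE = (Δp)²/(2m) = (1.507e-20)²/(2 × 1.675e-27 kg)
   KE = 6.775e-14 J = 422.883 keV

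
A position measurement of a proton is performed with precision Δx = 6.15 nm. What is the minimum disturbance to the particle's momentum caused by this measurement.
8.574 × 10^-27 kg·m/s

The uncertainty principle implies that measuring position disturbs momentum:
ΔxΔp ≥ ℏ/2

When we measure position with precision Δx, we necessarily introduce a momentum uncertainty:
Δp ≥ ℏ/(2Δx)
Δp_min = (1.055e-34 J·s) / (2 × 6.150e-09 m)
Δp_min = 8.574e-27 kg·m/s

The more precisely we measure position, the greater the momentum disturbance.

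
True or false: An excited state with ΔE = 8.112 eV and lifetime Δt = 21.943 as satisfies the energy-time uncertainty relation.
No, it violates the uncertainty relation.

Calculate the product ΔEΔt:
ΔE = 8.112 eV = 1.300e-18 J
ΔEΔt = (1.300e-18 J) × (2.194e-17 s)
ΔEΔt = 2.852e-35 J·s

Compare to the minimum allowed value ℏ/2:
ℏ/2 = 5.273e-35 J·s

Since ΔEΔt = 2.852e-35 J·s < 5.273e-35 J·s = ℏ/2,
this violates the uncertainty relation.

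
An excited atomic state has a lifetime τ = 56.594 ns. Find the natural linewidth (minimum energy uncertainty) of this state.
5.815 neV

Using the energy-time uncertainty principle:
ΔEΔt ≥ ℏ/2

The lifetime τ represents the time uncertainty Δt.
The natural linewidth (minimum energy uncertainty) is:

ΔE = ℏ/(2τ)
ΔE = (1.055e-34 J·s) / (2 × 5.659e-08 s)
ΔE = 9.317e-28 J = 5.815 neV

This natural linewidth limits the precision of spectroscopic measurements.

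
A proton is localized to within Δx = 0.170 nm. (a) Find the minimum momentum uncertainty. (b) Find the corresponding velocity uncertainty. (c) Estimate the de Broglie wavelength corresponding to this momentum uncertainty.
(a) Δp_min = 3.102 × 10^-25 kg·m/s
(b) Δv_min = 185.438 m/s
(c) λ_dB = 2.136 nm

Step-by-step:

(a) From the uncertainty principle:
Δp_min = ℏ/(2Δx) = (1.055e-34 J·s)/(2 × 1.700e-10 m) = 3.102e-25 kg·m/s

(b) The velocity uncertainty:
Δv = Δp/m = (3.102e-25 kg·m/s)/(1.673e-27 kg) = 1.854e+02 m/s = 185.438 m/s

(c) The de Broglie wavelength for this momentum:
λ = h/p = (6.626e-34 J·s)/(3.102e-25 kg·m/s) = 2.136e-09 m = 2.136 nm

Note: The de Broglie wavelength is comparable to the localization size, as expected from wave-particle duality.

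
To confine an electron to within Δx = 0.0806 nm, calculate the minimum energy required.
1.466 eV

Localizing a particle requires giving it sufficient momentum uncertainty:

1. From uncertainty principle: Δp ≥ ℏ/(2Δx)
   Δp_min = (1.055e-34 J·s) / (2 × 8.060e-11 m)
   Δp_min = 6.542e-25 kg·m/s

2. This momentum uncertainty corresponds to kinetic energy:
   KE ≈ (Δp)²/(2m) = (6.542e-25)²/(2 × 9.109e-31 kg)
   KE = 2.349e-19 J = 1.466 eV

Tighter localization requires more energy.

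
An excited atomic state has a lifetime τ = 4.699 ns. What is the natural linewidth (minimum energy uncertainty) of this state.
70.037 neV

Using the energy-time uncertainty principle:
ΔEΔt ≥ ℏ/2

The lifetime τ represents the time uncertainty Δt.
The natural linewidth (minimum energy uncertainty) is:

ΔE = ℏ/(2τ)
ΔE = (1.055e-34 J·s) / (2 × 4.699e-09 s)
ΔE = 1.122e-26 J = 70.037 neV

This natural linewidth limits the precision of spectroscopic measurements.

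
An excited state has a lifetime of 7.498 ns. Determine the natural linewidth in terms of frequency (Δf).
10.613 MHz

Using the energy-time uncertainty principle and E = hf:
ΔEΔt ≥ ℏ/2
hΔf·Δt ≥ ℏ/2

The minimum frequency uncertainty is:
Δf = ℏ/(2hτ) = 1/(4πτ)
Δf = 1/(4π × 7.498e-09 s)
Δf = 1.061e+07 Hz = 10.613 MHz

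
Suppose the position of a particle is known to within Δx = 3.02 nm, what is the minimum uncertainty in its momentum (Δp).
1.746 × 10^-26 kg·m/s

Using the Heisenberg uncertainty principle:
ΔxΔp ≥ ℏ/2

The minimum uncertainty in momentum is:
Δp_min = ℏ/(2Δx)
Δp_min = (1.055e-34 J·s) / (2 × 3.020e-09 m)
Δp_min = 1.746e-26 kg·m/s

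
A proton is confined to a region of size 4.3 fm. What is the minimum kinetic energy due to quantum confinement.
280.555 keV

Using the uncertainty principle:

1. Position uncertainty: Δx ≈ 4.300e-15 m
2. Minimum momentum uncertainty: Δp = ℏ/(2Δx) = 1.226e-20 kg·m/s
3. Minimum kinetic energy:
   KE = (Δp)²/(2m) = (1.226e-20)²/(2 × 1.673e-27 kg)
   KE = 4.495e-14 J = 280.555 keV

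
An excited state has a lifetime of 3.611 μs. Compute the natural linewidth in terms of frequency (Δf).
22.038 kHz

Using the energy-time uncertainty principle and E = hf:
ΔEΔt ≥ ℏ/2
hΔf·Δt ≥ ℏ/2

The minimum frequency uncertainty is:
Δf = ℏ/(2hτ) = 1/(4πτ)
Δf = 1/(4π × 3.611e-06 s)
Δf = 2.204e+04 Hz = 22.038 kHz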